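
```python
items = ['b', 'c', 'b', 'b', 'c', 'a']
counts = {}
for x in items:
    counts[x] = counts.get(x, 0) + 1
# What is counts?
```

Initial: counts = {}, items = ['b', 'c', 'b', 'b', 'c', 'a']
See 'b': counts = {'b': 1}
See 'c': counts = {'b': 1, 'c': 1}
See 'b': counts = {'b': 2, 'c': 1}
See 'b': counts = {'b': 3, 'c': 1}
See 'c': counts = {'b': 3, 'c': 2}
See 'a': counts = {'b': 3, 'c': 2, 'a': 1}

{'b': 3, 'c': 2, 'a': 1}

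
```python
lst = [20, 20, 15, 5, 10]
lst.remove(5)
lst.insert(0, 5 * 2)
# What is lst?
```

After line 1: lst = [20, 20, 15, 5, 10]
After line 2 (remove first 5): lst = [20, 20, 15, 10]
After line 3 (insert 10 at index 0): lst = [10, 20, 20, 15, 10]

[10, 20, 20, 15, 10]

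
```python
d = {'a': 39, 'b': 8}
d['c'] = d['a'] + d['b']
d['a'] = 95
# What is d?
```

After line 1: d = {'a': 39, 'b': 8}
After line 2 (d['c'] = 39 + 8): d = {'a': 39, 'b': 8, 'c': 47}
After line 3: d = {'a': 95, 'b': 8, 'c': 47}

{'a': 95, 'b': 8, 'c': 47}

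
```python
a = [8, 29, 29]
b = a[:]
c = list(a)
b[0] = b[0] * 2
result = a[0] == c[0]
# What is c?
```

After line 1: a = [8, 29, 29]
After line 2 (b = a[:], copy): a = [8, 29, 29], b = [8, 29, 29]
After line 3 (c = list(a) is a copy, new object): c = [8, 29, 29]
After line 4 (b[0] = 8 * 2 = 16; only b mutates (copy)): a = [8, 29, 29], b = [16, 29, 29], c = [8, 29, 29]
After line 5 (a[0] = 8, c[0] = 8; result = True)

[8, 29, 29]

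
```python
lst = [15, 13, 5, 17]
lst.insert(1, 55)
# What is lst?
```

[15, 55, 13, 5, 17]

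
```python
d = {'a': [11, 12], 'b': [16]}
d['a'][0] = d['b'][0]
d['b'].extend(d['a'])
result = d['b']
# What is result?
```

After line 1: d = {'a': [11, 12], 'b': [16]}
After line 2 (a[0] = b[0] = 16): d = {'a': [16, 12], 'b': [16]}
After line 3 (b.extend(a) appends [16, 12]): d = {'a': [16, 12], 'b': [16, 16, 12]}
After line 4: result = d['b'] = [16, 16, 12]

[16, 16, 12]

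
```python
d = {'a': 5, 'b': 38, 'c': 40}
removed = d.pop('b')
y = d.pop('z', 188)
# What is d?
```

After line 1: d = {'a': 5, 'b': 38, 'c': 40}
After line 2 (pop 'b' returns 38): d = {'a': 5, 'c': 40}, removed = 38
After line 3 (pop 'z' missing, returns default 188): d = {'a': 5, 'c': 40}, y = 188

{'a': 5, 'c': 40}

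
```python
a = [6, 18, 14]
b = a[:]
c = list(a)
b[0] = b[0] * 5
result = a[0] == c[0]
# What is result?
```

After line 1: a = [6, 18, 14]
After line 2 (b = a[:], copy): a = [6, 18, 14], b = [6, 18, 14]
After line 3 (c = list(a) is a copy, new object): c = [6, 18, 14]
After line 4 (b[0] = 6 * 5 = 30; only b mutates (copy)): a = [6, 18, 14], b = [30, 18, 14], c = [6, 18, 14]
After line 5 (a[0] = 6, c[0] = 6; result = True)

True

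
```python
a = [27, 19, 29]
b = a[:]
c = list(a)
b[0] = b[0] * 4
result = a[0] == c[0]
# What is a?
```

After line 1: a = [27, 19, 29]
After line 2 (b = a[:], copy): a = [27, 19, 29], b = [27, 19, 29]
After line 3 (c = list(a) is a copy, new object): c = [27, 19, 29]
After line 4 (b[0] = 27 * 4 = 108; only b mutates (copy)): a = [27, 19, 29], b = [108, 19, 29], c = [27, 19, 29]
After line 5 (a[0] = 27, c[0] = 27; result = True)

[27, 19, 29]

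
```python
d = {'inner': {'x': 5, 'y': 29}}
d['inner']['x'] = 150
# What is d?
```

After line 1: d = {'inner': {'x': 5, 'y': 29}}
After line 2 (inner x overwritten): d = {'inner': {'x': 150, 'y': 29}}

{'inner': {'x': 150, 'y': 29}}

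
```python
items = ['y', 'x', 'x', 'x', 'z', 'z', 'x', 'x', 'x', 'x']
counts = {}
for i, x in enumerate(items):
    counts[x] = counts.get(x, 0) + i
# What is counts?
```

Initial: counts = {}, items = ['y', 'x', 'x', 'x', 'z', 'z', 'x', 'x', 'x', 'x']
i=0, x='y': counts = {'y': 0}
i=1, x='x': counts = {'y': 0, 'x': 1}
i=2, x='x': counts = {'y': 0, 'x': 3}
i=3, x='x': counts = {'y': 0, 'x': 6}
i=4, x='z': counts = {'y': 0, 'x': 6, 'z': 4}
i=5, x='z': counts = {'y': 0, 'x': 6, 'z': 9}
i=6, x='x': counts = {'y': 0, 'x': 12, 'z': 9}
i=7, x='x': counts = {'y': 0, 'x': 19, 'z': 9}
i=8, x='x': counts = {'y': 0, 'x': 27, 'z': 9}
i=9, x='x': counts = {'y': 0, 'x': 36, 'z': 9}

{'y': 0, 'x': 36, 'z': 9}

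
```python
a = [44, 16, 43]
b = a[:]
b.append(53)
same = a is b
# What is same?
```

After line 1: a = [44, 16, 43]
After line 2 (b = a[:] is a shallow copy, new object): a = [44, 16, 43], b = [44, 16, 43]
After line 3 (append only mutates b): a = [44, 16, 43], b = [44, 16, 43, 53]
After line 4 (same = a is b; different objects -> False): same = False

False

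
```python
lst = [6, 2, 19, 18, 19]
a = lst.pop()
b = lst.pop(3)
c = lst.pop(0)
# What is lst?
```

After line 1: lst = [6, 2, 19, 18, 19]
After line 2 (pop() -> a = 19): lst = [6, 2, 19, 18]
After line 3 (pop(3) -> b = 18): lst = [6, 2, 19]
After line 4 (pop(0) -> c = 6): lst = [2, 19]

[2, 19]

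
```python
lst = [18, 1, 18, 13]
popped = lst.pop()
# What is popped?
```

13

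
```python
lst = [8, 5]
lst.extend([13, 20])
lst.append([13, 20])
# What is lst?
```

After line 1: lst = [8, 5]
After line 2 (extend unpacks [13, 20]): lst = [8, 5, 13, 20]
After line 3 (append adds [13, 20] as single element): lst = [8, 5, 13, 20, [13, 20]]

[8, 5, 13, 20, [13, 20]]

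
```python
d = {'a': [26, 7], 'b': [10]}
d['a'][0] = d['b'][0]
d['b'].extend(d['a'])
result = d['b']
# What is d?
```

After line 1: d = {'a': [26, 7], 'b': [10]}
After line 2 (a[0] = b[0] = 10): d = {'a': [10, 7], 'b': [10]}
After line 3 (b.extend(a) appends [10, 7]): d = {'a': [10, 7], 'b': [10, 10, 7]}
After line 4: result = d['b'] = [10, 10, 7]

{'a': [10, 7], 'b': [10, 10, 7]}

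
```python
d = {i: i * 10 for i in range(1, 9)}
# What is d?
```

{1: 10, 2: 20, 3: 30, 4: 40, 5: 50, 6: 60, 7: 70, 8: 80}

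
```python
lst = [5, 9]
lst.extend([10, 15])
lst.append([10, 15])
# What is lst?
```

After line 1: lst = [5, 9]
After line 2 (extend unpacks [10, 15]): lst = [5, 9, 10, 15]
After line 3 (append adds [10, 15] as single element): lst = [5, 9, 10, 15, [10, 15]]

[5, 9, 10, 15, [10, 15]]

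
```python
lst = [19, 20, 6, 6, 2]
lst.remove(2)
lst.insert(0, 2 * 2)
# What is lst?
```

After line 1: lst = [19, 20, 6, 6, 2]
After line 2 (remove first 2): lst = [19, 20, 6, 6]
After line 3 (insert 4 at index 0): lst = [4, 19, 20, 6, 6]

[4, 19, 20, 6, 6]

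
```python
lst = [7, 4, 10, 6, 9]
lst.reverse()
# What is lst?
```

[9, 6, 10, 4, 7]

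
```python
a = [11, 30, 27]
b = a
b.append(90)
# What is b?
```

After line 1: a = [11, 30, 27]
After line 2 (b = a is an alias, same object): a = [11, 30, 27], b = [11, 30, 27]
After line 3 (b.append mutates the shared list): a = [11, 30, 27, 90], b = [11, 30, 27, 90]

[11, 30, 27, 90]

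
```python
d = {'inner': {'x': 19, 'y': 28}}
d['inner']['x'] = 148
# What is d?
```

After line 1: d = {'inner': {'x': 19, 'y': 28}}
After line 2 (inner x overwritten): d = {'inner': {'x': 148, 'y': 28}}

{'inner': {'x': 148, 'y': 28}}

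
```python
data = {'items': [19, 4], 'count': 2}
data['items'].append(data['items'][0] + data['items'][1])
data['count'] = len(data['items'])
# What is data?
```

After line 1: data = {'items': [19, 4], 'count': 2}
After line 2 (append 19 + 4 = 23): data = {'items': [19, 4, 23], 'count': 2}
After line 3 (count = len(items) = 3): data = {'items': [19, 4, 23], 'count': 3}

{'items': [19, 4, 23], 'count': 3}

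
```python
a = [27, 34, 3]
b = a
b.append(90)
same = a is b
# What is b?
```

After line 1: a = [27, 34, 3]
After line 2 (b = a is an alias, same object): a = [27, 34, 3], b = [27, 34, 3]
After line 3 (b.append mutates the shared list): a = [27, 34, 3, 90], b = [27, 34, 3, 90]
After line 4 (same = a is b; same object -> True): same = True

[27, 34, 3, 90]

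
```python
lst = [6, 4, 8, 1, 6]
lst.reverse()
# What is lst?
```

[6, 1, 8, 4, 6]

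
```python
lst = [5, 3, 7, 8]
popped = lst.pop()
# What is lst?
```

[5, 3, 7]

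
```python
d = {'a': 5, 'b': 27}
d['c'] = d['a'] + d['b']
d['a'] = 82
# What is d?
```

After line 1: d = {'a': 5, 'b': 27}
After line 2 (d['c'] = 5 + 27): d = {'a': 5, 'b': 27, 'c': 32}
After line 3: d = {'a': 82, 'b': 27, 'c': 32}

{'a': 82, 'b': 27, 'c': 32}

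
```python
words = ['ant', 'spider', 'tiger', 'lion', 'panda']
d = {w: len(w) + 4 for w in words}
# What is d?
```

{'ant': 7, 'spider': 10, 'tiger': 9, 'lion': 8, 'panda': 9}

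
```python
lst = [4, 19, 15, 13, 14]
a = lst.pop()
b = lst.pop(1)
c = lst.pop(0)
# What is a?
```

After line 1: lst = [4, 19, 15, 13, 14]
After line 2 (pop() -> a = 14): lst = [4, 19, 15, 13]
After line 3 (pop(1) -> b = 19): lst = [4, 15, 13]
After line 4 (pop(0) -> c = 4): lst = [15, 13]

14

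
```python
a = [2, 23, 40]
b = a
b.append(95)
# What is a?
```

After line 1: a = [2, 23, 40]
After line 2 (b = a is an alias, same object): a = [2, 23, 40], b = [2, 23, 40]
After line 3 (b.append mutates the shared list): a = [2, 23, 40, 95], b = [2, 23, 40, 95]

[2, 23, 40, 95]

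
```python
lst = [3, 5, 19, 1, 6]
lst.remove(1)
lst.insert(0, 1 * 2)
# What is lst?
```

After line 1: lst = [3, 5, 19, 1, 6]
After line 2 (remove first 1): lst = [3, 5, 19, 6]
After line 3 (insert 2 at index 0): lst = [2, 3, 5, 19, 6]

[2, 3, 5, 19, 6]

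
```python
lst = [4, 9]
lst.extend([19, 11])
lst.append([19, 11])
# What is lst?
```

After line 1: lst = [4, 9]
After line 2 (extend unpacks [19, 11]): lst = [4, 9, 19, 11]
After line 3 (append adds [19, 11] as single element): lst = [4, 9, 19, 11, [19, 11]]

[4, 9, 19, 11, [19, 11]]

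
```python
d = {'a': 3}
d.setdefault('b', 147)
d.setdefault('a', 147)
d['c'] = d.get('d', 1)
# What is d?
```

After line 1: d = {'a': 3}
After line 2 (setdefault adds 'b'=147): d = {'a': 3, 'b': 147}
After line 3 (setdefault 'a' no-op, already exists): d = {'a': 3, 'b': 147}
After line 4 (get('d', 1) returns default since 'd' not in d): d = {'a': 3, 'b': 147, 'c': 1}

{'a': 3, 'b': 147, 'c': 1}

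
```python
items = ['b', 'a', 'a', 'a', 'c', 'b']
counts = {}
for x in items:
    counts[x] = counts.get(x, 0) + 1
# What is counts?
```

Initial: counts = {}, items = ['b', 'a', 'a', 'a', 'c', 'b']
See 'b': counts = {'b': 1}
See 'a': counts = {'b': 1, 'a': 1}
See 'a': counts = {'b': 1, 'a': 2}
See 'a': counts = {'b': 1, 'a': 3}
See 'c': counts = {'b': 1, 'a': 3, 'c': 1}
See 'b': counts = {'b': 2, 'a': 3, 'c': 1}

{'b': 2, 'a': 3, 'c': 1}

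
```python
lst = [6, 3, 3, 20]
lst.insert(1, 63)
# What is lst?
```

[6, 63, 3, 3, 20]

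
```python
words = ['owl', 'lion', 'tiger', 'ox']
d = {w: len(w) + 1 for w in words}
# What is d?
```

{'owl': 4, 'lion': 5, 'tiger': 6, 'ox': 3}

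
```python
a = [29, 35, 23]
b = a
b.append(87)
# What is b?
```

After line 1: a = [29, 35, 23]
After line 2 (b = a is an alias, same object): a = [29, 35, 23], b = [29, 35, 23]
After line 3 (b.append mutates the shared list): a = [29, 35, 23, 87], b = [29, 35, 23, 87]

[29, 35, 23, 87]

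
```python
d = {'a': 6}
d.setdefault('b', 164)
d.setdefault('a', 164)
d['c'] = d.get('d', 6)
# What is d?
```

After line 1: d = {'a': 6}
After line 2 (setdefault adds 'b'=164): d = {'a': 6, 'b': 164}
After line 3 (setdefault 'a' no-op, already exists): d = {'a': 6, 'b': 164}
After line 4 (get('d', 6) returns default since 'd' not in d): d = {'a': 6, 'b': 164, 'c': 6}

{'a': 6, 'b': 164, 'c': 6}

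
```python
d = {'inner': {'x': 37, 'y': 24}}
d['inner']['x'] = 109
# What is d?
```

After line 1: d = {'inner': {'x': 37, 'y': 24}}
After line 2 (inner x overwritten): d = {'inner': {'x': 109, 'y': 24}}

{'inner': {'x': 109, 'y': 24}}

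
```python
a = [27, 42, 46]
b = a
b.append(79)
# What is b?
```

After line 1: a = [27, 42, 46]
After line 2 (b = a is an alias, same object): a = [27, 42, 46], b = [27, 42, 46]
After line 3 (b.append mutates the shared list): a = [27, 42, 46, 79], b = [27, 42, 46, 79]

[27, 42, 46, 79]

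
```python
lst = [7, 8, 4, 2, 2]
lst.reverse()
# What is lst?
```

[2, 2, 4, 8, 7]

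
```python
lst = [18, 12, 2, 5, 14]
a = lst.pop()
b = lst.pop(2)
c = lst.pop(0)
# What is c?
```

After line 1: lst = [18, 12, 2, 5, 14]
After line 2 (pop() -> a = 14): lst = [18, 12, 2, 5]
After line 3 (pop(2) -> b = 2): lst = [18, 12, 5]
After line 4 (pop(0) -> c = 18): lst = [12, 5]

18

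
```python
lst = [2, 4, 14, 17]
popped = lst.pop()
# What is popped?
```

17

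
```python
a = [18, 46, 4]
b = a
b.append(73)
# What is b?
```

After line 1: a = [18, 46, 4]
After line 2 (b = a is an alias, same object): a = [18, 46, 4], b = [18, 46, 4]
After line 3 (b.append mutates the shared list): a = [18, 46, 4, 73], b = [18, 46, 4, 73]

[18, 46, 4, 73]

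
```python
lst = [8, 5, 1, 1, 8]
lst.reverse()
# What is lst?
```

[8, 1, 1, 5, 8]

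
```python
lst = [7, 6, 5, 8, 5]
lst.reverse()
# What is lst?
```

[5, 8, 5, 6, 7]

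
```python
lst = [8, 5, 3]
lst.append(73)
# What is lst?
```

[8, 5, 3, 73]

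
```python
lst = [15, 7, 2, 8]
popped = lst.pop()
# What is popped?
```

8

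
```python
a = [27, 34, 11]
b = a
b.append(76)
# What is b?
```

After line 1: a = [27, 34, 11]
After line 2 (b = a is an alias, same object): a = [27, 34, 11], b = [27, 34, 11]
After line 3 (b.append mutates the shared list): a = [27, 34, 11, 76], b = [27, 34, 11, 76]

[27, 34, 11, 76]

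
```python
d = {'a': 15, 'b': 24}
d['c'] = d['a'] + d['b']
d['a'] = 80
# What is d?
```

After line 1: d = {'a': 15, 'b': 24}
After line 2 (d['c'] = 15 + 24): d = {'a': 15, 'b': 24, 'c': 39}
After line 3: d = {'a': 80, 'b': 24, 'c': 39}

{'a': 80, 'b': 24, 'c': 39}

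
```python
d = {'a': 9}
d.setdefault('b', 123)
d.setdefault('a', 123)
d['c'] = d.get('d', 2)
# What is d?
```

After line 1: d = {'a': 9}
After line 2 (setdefault adds 'b'=123): d = {'a': 9, 'b': 123}
After line 3 (setdefault 'a' no-op, already exists): d = {'a': 9, 'b': 123}
After line 4 (get('d', 2) returns default since 'd' not in d): d = {'a': 9, 'b': 123, 'c': 2}

{'a': 9, 'b': 123, 'c': 2}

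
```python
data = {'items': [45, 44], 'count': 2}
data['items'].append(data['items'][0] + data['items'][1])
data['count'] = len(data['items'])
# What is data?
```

After line 1: data = {'items': [45, 44], 'count': 2}
After line 2 (append 45 + 44 = 89): data = {'items': [45, 44, 89], 'count': 2}
After line 3 (count = len(items) = 3): data = {'items': [45, 44, 89], 'count': 3}

{'items': [45, 44, 89], 'count': 3}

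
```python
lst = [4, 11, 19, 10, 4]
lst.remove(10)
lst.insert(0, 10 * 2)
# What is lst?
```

After line 1: lst = [4, 11, 19, 10, 4]
After line 2 (remove first 10): lst = [4, 11, 19, 4]
After line 3 (insert 20 at index 0): lst = [20, 4, 11, 19, 4]

[20, 4, 11, 19, 4]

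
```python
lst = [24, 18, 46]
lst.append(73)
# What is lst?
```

[24, 18, 46, 73]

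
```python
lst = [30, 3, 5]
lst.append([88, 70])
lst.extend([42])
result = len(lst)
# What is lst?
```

After line 1: lst = [30, 3, 5]
After line 2 (append adds [88, 70] as single element): lst = [30, 3, 5, [88, 70]]
After line 3 (extend unpacks [42], adds 42): lst = [30, 3, 5, [88, 70], 42]
After line 4: result = len(lst) = 5

[30, 3, 5, [88, 70], 42]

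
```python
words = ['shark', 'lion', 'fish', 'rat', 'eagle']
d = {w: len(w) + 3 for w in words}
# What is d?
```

{'shark': 8, 'lion': 7, 'fish': 7, 'rat': 6, 'eagle': 8}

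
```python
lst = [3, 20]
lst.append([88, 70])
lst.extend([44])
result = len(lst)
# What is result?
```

After line 1: lst = [3, 20]
After line 2 (append adds [88, 70] as single element): lst = [3, 20, [88, 70]]
After line 3 (extend unpacks [44], adds 44): lst = [3, 20, [88, 70], 44]
After line 4: result = len(lst) = 4

4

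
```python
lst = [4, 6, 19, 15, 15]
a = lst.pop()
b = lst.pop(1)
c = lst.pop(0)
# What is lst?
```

After line 1: lst = [4, 6, 19, 15, 15]
After line 2 (pop() -> a = 15): lst = [4, 6, 19, 15]
After line 3 (pop(1) -> b = 6): lst = [4, 19, 15]
After line 4 (pop(0) -> c = 4): lst = [19, 15]

[19, 15]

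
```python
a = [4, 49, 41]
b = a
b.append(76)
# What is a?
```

After line 1: a = [4, 49, 41]
After line 2 (b = a is an alias, same object): a = [4, 49, 41], b = [4, 49, 41]
After line 3 (b.append mutates the shared list): a = [4, 49, 41, 76], b = [4, 49, 41, 76]

[4, 49, 41, 76]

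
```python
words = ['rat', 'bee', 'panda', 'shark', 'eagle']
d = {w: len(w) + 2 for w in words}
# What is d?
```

{'rat': 5, 'bee': 5, 'panda': 7, 'shark': 7, 'eagle': 7}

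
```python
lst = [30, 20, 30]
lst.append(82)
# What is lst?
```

[30, 20, 30, 82]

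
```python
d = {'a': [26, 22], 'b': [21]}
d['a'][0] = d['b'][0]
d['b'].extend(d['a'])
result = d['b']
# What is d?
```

After line 1: d = {'a': [26, 22], 'b': [21]}
After line 2 (a[0] = b[0] = 21): d = {'a': [21, 22], 'b': [21]}
After line 3 (b.extend(a) appends [21, 22]): d = {'a': [21, 22], 'b': [21, 21, 22]}
After line 4: result = d['b'] = [21, 21, 22]

{'a': [21, 22], 'b': [21, 21, 22]}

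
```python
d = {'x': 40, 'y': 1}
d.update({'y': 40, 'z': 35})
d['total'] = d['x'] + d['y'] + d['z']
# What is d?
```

After line 1: d = {'x': 40, 'y': 1}
After line 2 (y overwritten, z added): d = {'x': 40, 'y': 40, 'z': 35}
After line 3 (total = 40 + 40 + 35 = 115): d = {'x': 40, 'y': 40, 'z': 35, 'total': 115}

{'x': 40, 'y': 40, 'z': 35, 'total': 115}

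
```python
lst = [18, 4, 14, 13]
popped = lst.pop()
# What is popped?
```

13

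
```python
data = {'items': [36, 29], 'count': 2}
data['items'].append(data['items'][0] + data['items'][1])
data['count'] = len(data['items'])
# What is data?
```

After line 1: data = {'items': [36, 29], 'count': 2}
After line 2 (append 36 + 29 = 65): data = {'items': [36, 29, 65], 'count': 2}
After line 3 (count = len(items) = 3): data = {'items': [36, 29, 65], 'count': 3}

{'items': [36, 29, 65], 'count': 3}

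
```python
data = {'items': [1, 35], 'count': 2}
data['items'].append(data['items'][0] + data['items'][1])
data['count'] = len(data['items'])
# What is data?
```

After line 1: data = {'items': [1, 35], 'count': 2}
After line 2 (append 1 + 35 = 36): data = {'items': [1, 35, 36], 'count': 2}
After line 3 (count = len(items) = 3): data = {'items': [1, 35, 36], 'count': 3}

{'items': [1, 35, 36], 'count': 3}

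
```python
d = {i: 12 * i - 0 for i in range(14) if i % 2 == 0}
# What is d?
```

{0: 0, 2: 24, 4: 48, 6: 72, 8: 96, 10: 120, 12: 144}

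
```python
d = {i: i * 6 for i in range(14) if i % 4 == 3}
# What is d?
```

{3: 18, 7: 42, 11: 66}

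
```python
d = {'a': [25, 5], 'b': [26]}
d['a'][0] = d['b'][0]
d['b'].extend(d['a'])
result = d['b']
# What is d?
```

After line 1: d = {'a': [25, 5], 'b': [26]}
After line 2 (a[0] = b[0] = 26): d = {'a': [26, 5], 'b': [26]}
After line 3 (b.extend(a) appends [26, 5]): d = {'a': [26, 5], 'b': [26, 26, 5]}
After line 4: result = d['b'] = [26, 26, 5]

{'a': [26, 5], 'b': [26, 26, 5]}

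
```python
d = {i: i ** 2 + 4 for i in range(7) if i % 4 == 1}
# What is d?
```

{1: 5, 5: 29}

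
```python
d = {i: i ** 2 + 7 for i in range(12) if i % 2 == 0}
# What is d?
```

{0: 7, 2: 11, 4: 23, 6: 43, 8: 71, 10: 107}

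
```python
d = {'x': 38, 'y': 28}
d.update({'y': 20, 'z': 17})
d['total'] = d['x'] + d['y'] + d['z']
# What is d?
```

After line 1: d = {'x': 38, 'y': 28}
After line 2 (y overwritten, z added): d = {'x': 38, 'y': 20, 'z': 17}
After line 3 (total = 38 + 20 + 17 = 75): d = {'x': 38, 'y': 20, 'z': 17, 'total': 75}

{'x': 38, 'y': 20, 'z': 17, 'total': 75}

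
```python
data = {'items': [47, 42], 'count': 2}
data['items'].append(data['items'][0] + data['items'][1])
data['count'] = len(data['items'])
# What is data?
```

After line 1: data = {'items': [47, 42], 'count': 2}
After line 2 (append 47 + 42 = 89): data = {'items': [47, 42, 89], 'count': 2}
After line 3 (count = len(items) = 3): data = {'items': [47, 42, 89], 'count': 3}

{'items': [47, 42, 89], 'count': 3}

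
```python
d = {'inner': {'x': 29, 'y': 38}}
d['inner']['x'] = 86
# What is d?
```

After line 1: d = {'inner': {'x': 29, 'y': 38}}
After line 2 (inner x overwritten): d = {'inner': {'x': 86, 'y': 38}}

{'inner': {'x': 86, 'y': 38}}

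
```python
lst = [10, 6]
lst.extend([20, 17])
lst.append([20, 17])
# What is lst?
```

After line 1: lst = [10, 6]
After line 2 (extend unpacks [20, 17]): lst = [10, 6, 20, 17]
After line 3 (append adds [20, 17] as single element): lst = [10, 6, 20, 17, [20, 17]]

[10, 6, 20, 17, [20, 17]]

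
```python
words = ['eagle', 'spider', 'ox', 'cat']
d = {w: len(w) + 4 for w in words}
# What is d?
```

{'eagle': 9, 'spider': 10, 'ox': 6, 'cat': 7}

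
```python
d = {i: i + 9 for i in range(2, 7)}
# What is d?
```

{2: 11, 3: 12, 4: 13, 5: 14, 6: 15}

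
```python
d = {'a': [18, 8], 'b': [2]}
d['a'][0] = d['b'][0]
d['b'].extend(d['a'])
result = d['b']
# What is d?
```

After line 1: d = {'a': [18, 8], 'b': [2]}
After line 2 (a[0] = b[0] = 2): d = {'a': [2, 8], 'b': [2]}
After line 3 (b.extend(a) appends [2, 8]): d = {'a': [2, 8], 'b': [2, 2, 8]}
After line 4: result = d['b'] = [2, 2, 8]

{'a': [2, 8], 'b': [2, 2, 8]}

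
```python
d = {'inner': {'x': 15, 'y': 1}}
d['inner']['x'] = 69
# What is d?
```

After line 1: d = {'inner': {'x': 15, 'y': 1}}
After line 2 (inner x overwritten): d = {'inner': {'x': 69, 'y': 1}}

{'inner': {'x': 69, 'y': 1}}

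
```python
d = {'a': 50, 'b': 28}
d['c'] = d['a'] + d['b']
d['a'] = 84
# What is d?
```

After line 1: d = {'a': 50, 'b': 28}
After line 2 (d['c'] = 50 + 28): d = {'a': 50, 'b': 28, 'c': 78}
After line 3: d = {'a': 84, 'b': 28, 'c': 78}

{'a': 84, 'b': 28, 'c': 78}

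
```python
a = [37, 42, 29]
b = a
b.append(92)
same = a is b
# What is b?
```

After line 1: a = [37, 42, 29]
After line 2 (b = a is an alias, same object): a = [37, 42, 29], b = [37, 42, 29]
After line 3 (b.append mutates the shared list): a = [37, 42, 29, 92], b = [37, 42, 29, 92]
After line 4 (same = a is b; same object -> True): same = True

[37, 42, 29, 92]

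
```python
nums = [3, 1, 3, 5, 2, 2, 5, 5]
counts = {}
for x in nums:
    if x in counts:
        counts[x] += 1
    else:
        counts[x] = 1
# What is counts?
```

Initial: counts = {}, nums = [3, 1, 3, 5, 2, 2, 5, 5]
See 3: counts = {3: 1}
See 1: counts = {3: 1, 1: 1}
See 3: counts = {3: 2, 1: 1}
See 5: counts = {3: 2, 1: 1, 5: 1}
See 2: counts = {3: 2, 1: 1, 5: 1, 2: 1}
See 2: counts = {3: 2, 1: 1, 5: 1, 2: 2}
See 5: counts = {3: 2, 1: 1, 5: 2, 2: 2}
See 5: counts = {3: 2, 1: 1, 5: 3, 2: 2}

{3: 2, 1: 1, 5: 3, 2: 2}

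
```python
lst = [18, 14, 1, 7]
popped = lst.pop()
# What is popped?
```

7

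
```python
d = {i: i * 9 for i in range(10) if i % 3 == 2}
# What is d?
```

{2: 18, 5: 45, 8: 72}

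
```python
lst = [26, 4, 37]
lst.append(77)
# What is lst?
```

[26, 4, 37, 77]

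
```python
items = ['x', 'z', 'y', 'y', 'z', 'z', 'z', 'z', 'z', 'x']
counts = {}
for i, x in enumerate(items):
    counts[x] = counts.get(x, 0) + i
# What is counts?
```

Initial: counts = {}, items = ['x', 'z', 'y', 'y', 'z', 'z', 'z', 'z', 'z', 'x']
i=0, x='x': counts = {'x': 0}
i=1, x='z': counts = {'x': 0, 'z': 1}
i=2, x='y': counts = {'x': 0, 'z': 1, 'y': 2}
i=3, x='y': counts = {'x': 0, 'z': 1, 'y': 5}
i=4, x='z': counts = {'x': 0, 'z': 5, 'y': 5}
i=5, x='z': counts = {'x': 0, 'z': 10, 'y': 5}
i=6, x='z': counts = {'x': 0, 'z': 16, 'y': 5}
i=7, x='z': counts = {'x': 0, 'z': 23, 'y': 5}
i=8, x='z': counts = {'x': 0, 'z': 31, 'y': 5}
i=9, x='x': counts = {'x': 9, 'z': 31, 'y': 5}

{'x': 9, 'z': 31, 'y': 5}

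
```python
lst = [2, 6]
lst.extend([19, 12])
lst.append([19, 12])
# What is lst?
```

After line 1: lst = [2, 6]
After line 2 (extend unpacks [19, 12]): lst = [2, 6, 19, 12]
After line 3 (append adds [19, 12] as single element): lst = [2, 6, 19, 12, [19, 12]]

[2, 6, 19, 12, [19, 12]]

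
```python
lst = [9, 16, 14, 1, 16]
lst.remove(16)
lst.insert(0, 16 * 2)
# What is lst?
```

After line 1: lst = [9, 16, 14, 1, 16]
After line 2 (remove first 16): lst = [9, 14, 1, 16]
After line 3 (insert 32 at index 0): lst = [32, 9, 14, 1, 16]

[32, 9, 14, 1, 16]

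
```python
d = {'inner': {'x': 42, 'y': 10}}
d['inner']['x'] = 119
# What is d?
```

After line 1: d = {'inner': {'x': 42, 'y': 10}}
After line 2 (inner x overwritten): d = {'inner': {'x': 119, 'y': 10}}

{'inner': {'x': 119, 'y': 10}}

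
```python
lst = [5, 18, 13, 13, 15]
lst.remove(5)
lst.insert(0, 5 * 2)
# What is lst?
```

After line 1: lst = [5, 18, 13, 13, 15]
After line 2 (remove first 5): lst = [18, 13, 13, 15]
After line 3 (insert 10 at index 0): lst = [10, 18, 13, 13, 15]

[10, 18, 13, 13, 15]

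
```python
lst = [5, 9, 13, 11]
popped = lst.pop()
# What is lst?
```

[5, 9, 13]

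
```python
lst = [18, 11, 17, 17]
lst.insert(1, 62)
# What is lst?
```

[18, 62, 11, 17, 17]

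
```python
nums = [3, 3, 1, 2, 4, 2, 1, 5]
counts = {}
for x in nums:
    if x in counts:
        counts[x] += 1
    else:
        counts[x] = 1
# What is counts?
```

Initial: counts = {}, nums = [3, 3, 1, 2, 4, 2, 1, 5]
See 3: counts = {3: 1}
See 3: counts = {3: 2}
See 1: counts = {3: 2, 1: 1}
See 2: counts = {3: 2, 1: 1, 2: 1}
See 4: counts = {3: 2, 1: 1, 2: 1, 4: 1}
See 2: counts = {3: 2, 1: 1, 2: 2, 4: 1}
See 1: counts = {3: 2, 1: 2, 2: 2, 4: 1}
See 5: counts = {3: 2, 1: 2, 2: 2, 4: 1, 5: 1}

{3: 2, 1: 2, 2: 2, 4: 1, 5: 1}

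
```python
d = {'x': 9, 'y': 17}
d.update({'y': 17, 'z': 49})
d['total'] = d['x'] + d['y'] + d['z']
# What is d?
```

After line 1: d = {'x': 9, 'y': 17}
After line 2 (y overwritten, z added): d = {'x': 9, 'y': 17, 'z': 49}
After line 3 (total = 9 + 17 + 49 = 75): d = {'x': 9, 'y': 17, 'z': 49, 'total': 75}

{'x': 9, 'y': 17, 'z': 49, 'total': 75}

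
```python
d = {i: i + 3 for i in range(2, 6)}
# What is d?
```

{2: 5, 3: 6, 4: 7, 5: 8}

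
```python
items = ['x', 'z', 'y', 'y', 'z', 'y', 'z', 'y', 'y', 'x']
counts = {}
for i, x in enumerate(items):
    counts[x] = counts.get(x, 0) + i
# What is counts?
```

Initial: counts = {}, items = ['x', 'z', 'y', 'y', 'z', 'y', 'z', 'y', 'y', 'x']
i=0, x='x': counts = {'x': 0}
i=1, x='z': counts = {'x': 0, 'z': 1}
i=2, x='y': counts = {'x': 0, 'z': 1, 'y': 2}
i=3, x='y': counts = {'x': 0, 'z': 1, 'y': 5}
i=4, x='z': counts = {'x': 0, 'z': 5, 'y': 5}
i=5, x='y': counts = {'x': 0, 'z': 5, 'y': 10}
i=6, x='z': counts = {'x': 0, 'z': 11, 'y': 10}
i=7, x='y': counts = {'x': 0, 'z': 11, 'y': 17}
i=8, x='y': counts = {'x': 0, 'z': 11, 'y': 25}
i=9, x='x': counts = {'x': 9, 'z': 11, 'y': 25}

{'x': 9, 'z': 11, 'y': 25}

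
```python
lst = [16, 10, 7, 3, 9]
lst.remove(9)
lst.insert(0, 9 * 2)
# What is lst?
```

After line 1: lst = [16, 10, 7, 3, 9]
After line 2 (remove first 9): lst = [16, 10, 7, 3]
After line 3 (insert 18 at index 0): lst = [18, 16, 10, 7, 3]

[18, 16, 10, 7, 3]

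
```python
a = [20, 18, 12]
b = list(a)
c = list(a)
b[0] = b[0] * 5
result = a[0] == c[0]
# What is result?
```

After line 1: a = [20, 18, 12]
After line 2 (b = list(a), copy): a = [20, 18, 12], b = [20, 18, 12]
After line 3 (c = list(a) is a copy, new object): c = [20, 18, 12]
After line 4 (b[0] = 20 * 5 = 100; only b mutates (copy)): a = [20, 18, 12], b = [100, 18, 12], c = [20, 18, 12]
After line 5 (a[0] = 20, c[0] = 20; result = True)

True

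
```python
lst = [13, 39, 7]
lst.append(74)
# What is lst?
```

[13, 39, 7, 74]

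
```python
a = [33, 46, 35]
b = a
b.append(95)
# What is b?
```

After line 1: a = [33, 46, 35]
After line 2 (b = a is an alias, same object): a = [33, 46, 35], b = [33, 46, 35]
After line 3 (b.append mutates the shared list): a = [33, 46, 35, 95], b = [33, 46, 35, 95]

[33, 46, 35, 95]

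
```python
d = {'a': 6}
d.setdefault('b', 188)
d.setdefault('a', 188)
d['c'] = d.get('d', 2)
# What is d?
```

After line 1: d = {'a': 6}
After line 2 (setdefault adds 'b'=188): d = {'a': 6, 'b': 188}
After line 3 (setdefault 'a' no-op, already exists): d = {'a': 6, 'b': 188}
After line 4 (get('d', 2) returns default since 'd' not in d): d = {'a': 6, 'b': 188, 'c': 2}

{'a': 6, 'b': 188, 'c': 2}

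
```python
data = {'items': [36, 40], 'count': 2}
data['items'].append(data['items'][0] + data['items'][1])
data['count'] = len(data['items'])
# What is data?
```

After line 1: data = {'items': [36, 40], 'count': 2}
After line 2 (append 36 + 40 = 76): data = {'items': [36, 40, 76], 'count': 2}
After line 3 (count = len(items) = 3): data = {'items': [36, 40, 76], 'count': 3}

{'items': [36, 40, 76], 'count': 3}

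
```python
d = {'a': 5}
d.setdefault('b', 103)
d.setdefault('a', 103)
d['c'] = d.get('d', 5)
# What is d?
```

After line 1: d = {'a': 5}
After line 2 (setdefault adds 'b'=103): d = {'a': 5, 'b': 103}
After line 3 (setdefault 'a' no-op, already exists): d = {'a': 5, 'b': 103}
After line 4 (get('d', 5) returns default since 'd' not in d): d = {'a': 5, 'b': 103, 'c': 5}

{'a': 5, 'b': 103, 'c': 5}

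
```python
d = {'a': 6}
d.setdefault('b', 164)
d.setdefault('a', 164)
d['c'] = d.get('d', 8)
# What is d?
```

After line 1: d = {'a': 6}
After line 2 (setdefault adds 'b'=164): d = {'a': 6, 'b': 164}
After line 3 (setdefault 'a' no-op, already exists): d = {'a': 6, 'b': 164}
After line 4 (get('d', 8) returns default since 'd' not in d): d = {'a': 6, 'b': 164, 'c': 8}

{'a': 6, 'b': 164, 'c': 8}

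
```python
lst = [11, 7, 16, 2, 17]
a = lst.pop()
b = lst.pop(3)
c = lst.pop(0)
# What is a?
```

After line 1: lst = [11, 7, 16, 2, 17]
After line 2 (pop() -> a = 17): lst = [11, 7, 16, 2]
After line 3 (pop(3) -> b = 2): lst = [11, 7, 16]
After line 4 (pop(0) -> c = 11): lst = [7, 16]

17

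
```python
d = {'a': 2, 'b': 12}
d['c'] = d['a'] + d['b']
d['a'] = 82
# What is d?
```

After line 1: d = {'a': 2, 'b': 12}
After line 2 (d['c'] = 2 + 12): d = {'a': 2, 'b': 12, 'c': 14}
After line 3: d = {'a': 82, 'b': 12, 'c': 14}

{'a': 82, 'b': 12, 'c': 14}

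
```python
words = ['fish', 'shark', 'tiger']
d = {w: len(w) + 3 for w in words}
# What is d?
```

{'fish': 7, 'shark': 8, 'tiger': 8}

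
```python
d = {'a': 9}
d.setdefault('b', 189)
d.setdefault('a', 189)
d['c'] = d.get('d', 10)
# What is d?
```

After line 1: d = {'a': 9}
After line 2 (setdefault adds 'b'=189): d = {'a': 9, 'b': 189}
After line 3 (setdefault 'a' no-op, already exists): d = {'a': 9, 'b': 189}
After line 4 (get('d', 10) returns default since 'd' not in d): d = {'a': 9, 'b': 189, 'c': 10}

{'a': 9, 'b': 189, 'c': 10}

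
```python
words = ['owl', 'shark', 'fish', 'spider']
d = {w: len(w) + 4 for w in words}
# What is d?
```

{'owl': 7, 'shark': 9, 'fish': 8, 'spider': 10}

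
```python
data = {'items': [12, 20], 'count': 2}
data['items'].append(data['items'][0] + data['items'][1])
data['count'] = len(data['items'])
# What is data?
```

After line 1: data = {'items': [12, 20], 'count': 2}
After line 2 (append 12 + 20 = 32): data = {'items': [12, 20, 32], 'count': 2}
After line 3 (count = len(items) = 3): data = {'items': [12, 20, 32], 'count': 3}

{'items': [12, 20, 32], 'count': 3}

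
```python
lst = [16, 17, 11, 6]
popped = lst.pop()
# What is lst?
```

[16, 17, 11]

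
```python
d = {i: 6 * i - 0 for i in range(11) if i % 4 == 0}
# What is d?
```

{0: 0, 4: 24, 8: 48}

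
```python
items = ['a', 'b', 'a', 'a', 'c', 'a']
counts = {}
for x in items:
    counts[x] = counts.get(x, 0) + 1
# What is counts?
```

Initial: counts = {}, items = ['a', 'b', 'a', 'a', 'c', 'a']
See 'a': counts = {'a': 1}
See 'b': counts = {'a': 1, 'b': 1}
See 'a': counts = {'a': 2, 'b': 1}
See 'a': counts = {'a': 3, 'b': 1}
See 'c': counts = {'a': 3, 'b': 1, 'c': 1}
See 'a': counts = {'a': 4, 'b': 1, 'c': 1}

{'a': 4, 'b': 1, 'c': 1}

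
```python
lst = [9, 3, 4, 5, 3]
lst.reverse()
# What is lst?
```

[3, 5, 4, 3, 9]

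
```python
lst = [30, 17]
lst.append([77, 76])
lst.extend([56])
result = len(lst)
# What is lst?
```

After line 1: lst = [30, 17]
After line 2 (append adds [77, 76] as single element): lst = [30, 17, [77, 76]]
After line 3 (extend unpacks [56], adds 56): lst = [30, 17, [77, 76], 56]
After line 4: result = len(lst) = 4

[30, 17, [77, 76], 56]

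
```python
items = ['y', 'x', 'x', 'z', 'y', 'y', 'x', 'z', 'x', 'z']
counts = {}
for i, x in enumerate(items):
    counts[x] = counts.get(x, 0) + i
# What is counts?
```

Initial: counts = {}, items = ['y', 'x', 'x', 'z', 'y', 'y', 'x', 'z', 'x', 'z']
i=0, x='y': counts = {'y': 0}
i=1, x='x': counts = {'y': 0, 'x': 1}
i=2, x='x': counts = {'y': 0, 'x': 3}
i=3, x='z': counts = {'y': 0, 'x': 3, 'z': 3}
i=4, x='y': counts = {'y': 4, 'x': 3, 'z': 3}
i=5, x='y': counts = {'y': 9, 'x': 3, 'z': 3}
i=6, x='x': counts = {'y': 9, 'x': 9, 'z': 3}
i=7, x='z': counts = {'y': 9, 'x': 9, 'z': 10}
i=8, x='x': counts = {'y': 9, 'x': 17, 'z': 10}
i=9, x='z': counts = {'y': 9, 'x': 17, 'z': 19}

{'y': 9, 'x': 17, 'z': 19}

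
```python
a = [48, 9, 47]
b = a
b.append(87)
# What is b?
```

After line 1: a = [48, 9, 47]
After line 2 (b = a is an alias, same object): a = [48, 9, 47], b = [48, 9, 47]
After line 3 (b.append mutates the shared list): a = [48, 9, 47, 87], b = [48, 9, 47, 87]

[48, 9, 47, 87]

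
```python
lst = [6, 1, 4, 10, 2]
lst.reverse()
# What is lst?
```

[2, 10, 4, 1, 6]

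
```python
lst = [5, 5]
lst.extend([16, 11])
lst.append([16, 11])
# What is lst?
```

After line 1: lst = [5, 5]
After line 2 (extend unpacks [16, 11]): lst = [5, 5, 16, 11]
After line 3 (append adds [16, 11] as single element): lst = [5, 5, 16, 11, [16, 11]]

[5, 5, 16, 11, [16, 11]]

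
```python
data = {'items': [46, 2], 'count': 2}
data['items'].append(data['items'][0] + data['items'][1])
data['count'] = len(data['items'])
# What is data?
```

After line 1: data = {'items': [46, 2], 'count': 2}
After line 2 (append 46 + 2 = 48): data = {'items': [46, 2, 48], 'count': 2}
After line 3 (count = len(items) = 3): data = {'items': [46, 2, 48], 'count': 3}

{'items': [46, 2, 48], 'count': 3}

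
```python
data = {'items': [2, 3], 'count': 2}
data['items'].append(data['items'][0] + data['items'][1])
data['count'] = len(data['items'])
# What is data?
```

After line 1: data = {'items': [2, 3], 'count': 2}
After line 2 (append 2 + 3 = 5): data = {'items': [2, 3, 5], 'count': 2}
After line 3 (count = len(items) = 3): data = {'items': [2, 3, 5], 'count': 3}

{'items': [2, 3, 5], 'count': 3}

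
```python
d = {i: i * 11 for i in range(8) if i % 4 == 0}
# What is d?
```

{0: 0, 4: 44}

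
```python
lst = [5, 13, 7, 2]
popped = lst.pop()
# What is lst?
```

[5, 13, 7]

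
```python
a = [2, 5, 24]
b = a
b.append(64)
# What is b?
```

After line 1: a = [2, 5, 24]
After line 2 (b = a is an alias, same object): a = [2, 5, 24], b = [2, 5, 24]
After line 3 (b.append mutates the shared list): a = [2, 5, 24, 64], b = [2, 5, 24, 64]

[2, 5, 24, 64]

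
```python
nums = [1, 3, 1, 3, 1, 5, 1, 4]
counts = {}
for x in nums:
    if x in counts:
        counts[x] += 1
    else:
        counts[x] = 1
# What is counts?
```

Initial: counts = {}, nums = [1, 3, 1, 3, 1, 5, 1, 4]
See 1: counts = {1: 1}
See 3: counts = {1: 1, 3: 1}
See 1: counts = {1: 2, 3: 1}
See 3: counts = {1: 2, 3: 2}
See 1: counts = {1: 3, 3: 2}
See 5: counts = {1: 3, 3: 2, 5: 1}
See 1: counts = {1: 4, 3: 2, 5: 1}
See 4: counts = {1: 4, 3: 2, 5: 1, 4: 1}

{1: 4, 3: 2, 5: 1, 4: 1}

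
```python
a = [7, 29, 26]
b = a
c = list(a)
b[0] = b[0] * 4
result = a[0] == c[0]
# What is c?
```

After line 1: a = [7, 29, 26]
After line 2 (b = a, alias): a = [7, 29, 26], b = [7, 29, 26]
After line 3 (c = list(a) is a copy, new object): c = [7, 29, 26]
After line 4 (b[0] = 7 * 4 = 28; mutates shared a/b): a = b = [28, 29, 26], c = [7, 29, 26]
After line 5 (a[0] = 28, c[0] = 7; result = False)

[7, 29, 26]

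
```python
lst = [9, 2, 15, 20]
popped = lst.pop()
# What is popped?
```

20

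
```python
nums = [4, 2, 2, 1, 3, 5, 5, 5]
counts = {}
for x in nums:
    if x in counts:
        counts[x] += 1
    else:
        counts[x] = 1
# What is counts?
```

Initial: counts = {}, nums = [4, 2, 2, 1, 3, 5, 5, 5]
See 4: counts = {4: 1}
See 2: counts = {4: 1, 2: 1}
See 2: counts = {4: 1, 2: 2}
See 1: counts = {4: 1, 2: 2, 1: 1}
See 3: counts = {4: 1, 2: 2, 1: 1, 3: 1}
See 5: counts = {4: 1, 2: 2, 1: 1, 3: 1, 5: 1}
See 5: counts = {4: 1, 2: 2, 1: 1, 3: 1, 5: 2}
See 5: counts = {4: 1, 2: 2, 1: 1, 3: 1, 5: 3}

{4: 1, 2: 2, 1: 1, 3: 1, 5: 3}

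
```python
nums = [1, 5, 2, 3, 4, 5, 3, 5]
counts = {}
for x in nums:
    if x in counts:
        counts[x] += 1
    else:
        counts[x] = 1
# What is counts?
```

Initial: counts = {}, nums = [1, 5, 2, 3, 4, 5, 3, 5]
See 1: counts = {1: 1}
See 5: counts = {1: 1, 5: 1}
See 2: counts = {1: 1, 5: 1, 2: 1}
See 3: counts = {1: 1, 5: 1, 2: 1, 3: 1}
See 4: counts = {1: 1, 5: 1, 2: 1, 3: 1, 4: 1}
See 5: counts = {1: 1, 5: 2, 2: 1, 3: 1, 4: 1}
See 3: counts = {1: 1, 5: 2, 2: 1, 3: 2, 4: 1}
See 5: counts = {1: 1, 5: 3, 2: 1, 3: 2, 4: 1}

{1: 1, 5: 3, 2: 1, 3: 2, 4: 1}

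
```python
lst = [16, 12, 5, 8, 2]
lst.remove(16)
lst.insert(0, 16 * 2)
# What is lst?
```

After line 1: lst = [16, 12, 5, 8, 2]
After line 2 (remove first 16): lst = [12, 5, 8, 2]
After line 3 (insert 32 at index 0): lst = [32, 12, 5, 8, 2]

[32, 12, 5, 8, 2]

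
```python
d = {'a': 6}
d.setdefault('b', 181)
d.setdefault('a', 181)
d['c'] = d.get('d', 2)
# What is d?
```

After line 1: d = {'a': 6}
After line 2 (setdefault adds 'b'=181): d = {'a': 6, 'b': 181}
After line 3 (setdefault 'a' no-op, already exists): d = {'a': 6, 'b': 181}
After line 4 (get('d', 2) returns default since 'd' not in d): d = {'a': 6, 'b': 181, 'c': 2}

{'a': 6, 'b': 181, 'c': 2}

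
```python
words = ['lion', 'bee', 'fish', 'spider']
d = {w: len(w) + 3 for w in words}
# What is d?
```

{'lion': 7, 'bee': 6, 'fish': 7, 'spider': 9}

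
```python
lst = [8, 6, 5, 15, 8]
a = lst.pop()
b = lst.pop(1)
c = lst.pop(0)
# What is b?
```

After line 1: lst = [8, 6, 5, 15, 8]
After line 2 (pop() -> a = 8): lst = [8, 6, 5, 15]
After line 3 (pop(1) -> b = 6): lst = [8, 5, 15]
After line 4 (pop(0) -> c = 8): lst = [5, 15]

6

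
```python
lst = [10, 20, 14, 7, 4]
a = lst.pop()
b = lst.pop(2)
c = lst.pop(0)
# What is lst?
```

After line 1: lst = [10, 20, 14, 7, 4]
After line 2 (pop() -> a = 4): lst = [10, 20, 14, 7]
After line 3 (pop(2) -> b = 14): lst = [10, 20, 7]
After line 4 (pop(0) -> c = 10): lst = [20, 7]

[20, 7]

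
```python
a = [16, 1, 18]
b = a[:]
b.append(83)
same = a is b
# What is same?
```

After line 1: a = [16, 1, 18]
After line 2 (b = a[:] is a shallow copy, new object): a = [16, 1, 18], b = [16, 1, 18]
After line 3 (append only mutates b): a = [16, 1, 18], b = [16, 1, 18, 83]
After line 4 (same = a is b; different objects -> False): same = False

False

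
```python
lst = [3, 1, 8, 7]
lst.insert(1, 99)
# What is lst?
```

[3, 99, 1, 8, 7]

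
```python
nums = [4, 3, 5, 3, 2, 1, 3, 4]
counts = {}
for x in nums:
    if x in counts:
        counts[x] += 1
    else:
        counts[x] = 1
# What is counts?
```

Initial: counts = {}, nums = [4, 3, 5, 3, 2, 1, 3, 4]
See 4: counts = {4: 1}
See 3: counts = {4: 1, 3: 1}
See 5: counts = {4: 1, 3: 1, 5: 1}
See 3: counts = {4: 1, 3: 2, 5: 1}
See 2: counts = {4: 1, 3: 2, 5: 1, 2: 1}
See 1: counts = {4: 1, 3: 2, 5: 1, 2: 1, 1: 1}
See 3: counts = {4: 1, 3: 3, 5: 1, 2: 1, 1: 1}
See 4: counts = {4: 2, 3: 3, 5: 1, 2: 1, 1: 1}

{4: 2, 3: 3, 5: 1, 2: 1, 1: 1}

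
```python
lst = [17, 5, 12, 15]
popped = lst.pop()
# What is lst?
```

[17, 5, 12]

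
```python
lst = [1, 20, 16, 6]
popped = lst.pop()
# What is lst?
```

[1, 20, 16]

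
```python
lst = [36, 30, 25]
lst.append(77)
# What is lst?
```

[36, 30, 25, 77]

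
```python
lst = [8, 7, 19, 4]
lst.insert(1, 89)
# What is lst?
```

[8, 89, 7, 19, 4]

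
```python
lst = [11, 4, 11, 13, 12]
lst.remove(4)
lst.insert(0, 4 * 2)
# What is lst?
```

After line 1: lst = [11, 4, 11, 13, 12]
After line 2 (remove first 4): lst = [11, 11, 13, 12]
After line 3 (insert 8 at index 0): lst = [8, 11, 11, 13, 12]

[8, 11, 11, 13, 12]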